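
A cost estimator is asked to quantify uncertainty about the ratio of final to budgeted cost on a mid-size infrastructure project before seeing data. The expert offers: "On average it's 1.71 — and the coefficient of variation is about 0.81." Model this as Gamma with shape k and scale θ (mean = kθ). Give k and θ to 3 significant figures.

For Gamma(k, scale θ): mean = kθ, variance = kθ², so CV = 1/√k.
CV = 0.81, hence k = 1/CV² = 1.52.
Then θ = mean/k = 1.71/1.52 = 1.12.

k ≈ 1.52, θ ≈ 1.12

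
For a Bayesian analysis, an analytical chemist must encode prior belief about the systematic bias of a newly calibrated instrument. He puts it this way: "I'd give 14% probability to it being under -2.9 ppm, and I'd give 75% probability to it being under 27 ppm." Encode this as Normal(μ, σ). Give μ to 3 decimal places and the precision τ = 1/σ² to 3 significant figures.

μ = 15.507, τ = 0.00344

For Normal(μ,σ), the p-quantile is μ + z_p·σ. Here z_{0.14} = -1.08, z_{0.75} = 0.6745.
So -2.9 = μ − 1.08σ and 27 = μ + 0.6745σ.
Subtracting: σ = (27 − -2.9)/(0.6745 − (-1.08)) = 17.039.
Then μ = -2.9 − (-1.08)·17.039 = 15.507.
Precision τ = 1/σ² = 1/17.04² = 0.00344.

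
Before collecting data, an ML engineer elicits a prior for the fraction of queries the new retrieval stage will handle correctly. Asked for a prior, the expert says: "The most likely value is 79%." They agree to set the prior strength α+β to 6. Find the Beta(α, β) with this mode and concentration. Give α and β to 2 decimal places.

α = 4.16, β = 1.84

For α,β > 1 the Beta mode is (α−1)/(α+β−2). With α+β = 6, the mode is (α−1)/4.
Set (α−1)/4 = 0.79 → α = 1 + 0.79·4 = 4.16.
β = 6 − α = 1.84.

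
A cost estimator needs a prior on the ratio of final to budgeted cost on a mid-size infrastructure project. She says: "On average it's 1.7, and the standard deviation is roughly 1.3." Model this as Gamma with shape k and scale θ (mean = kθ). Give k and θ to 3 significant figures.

For Gamma(k, scale θ): mean = kθ, variance = kθ², so CV = 1/√k.
CV = SD/mean = 1.3/1.7 = 0.7647, hence k = 1/CV² = 1.71.
Then θ = mean/k = 1.7/1.71 = 0.994.

k ≈ 1.71, θ ≈ 0.994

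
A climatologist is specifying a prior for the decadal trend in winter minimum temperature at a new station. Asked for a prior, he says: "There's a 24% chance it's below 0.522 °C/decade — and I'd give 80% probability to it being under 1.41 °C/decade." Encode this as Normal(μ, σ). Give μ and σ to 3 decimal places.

μ = 0.927, σ = 0.574

The p-quantile of Normal(μ,σ) is μ + z_p·σ, with z_{0.24} = -0.7063 and z_{0.8} = 0.8416.
Eliminate σ: μ = (z₂·x₁ − z₁·x₂)/(z₂ − z₁) = (0.8416·0.522 − (-0.7063)·1.41)/1.548 = 0.927.
Then σ = (x₂ − x₁)/(z₂ − z₁) = (1.41 − 0.522)/1.548 = 0.574.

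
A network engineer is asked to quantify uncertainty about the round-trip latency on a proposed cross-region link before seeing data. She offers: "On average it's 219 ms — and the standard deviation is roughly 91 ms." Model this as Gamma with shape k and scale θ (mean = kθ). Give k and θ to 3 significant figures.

k ≈ 5.79, θ ≈ 37.8

For Gamma(k, scale θ): mean = kθ, variance = kθ², so CV = 1/√k.
CV = SD/mean = 91/219 = 0.4155, hence k = 1/CV² = 5.79.
Then θ = mean/k = 219/5.79 = 37.8.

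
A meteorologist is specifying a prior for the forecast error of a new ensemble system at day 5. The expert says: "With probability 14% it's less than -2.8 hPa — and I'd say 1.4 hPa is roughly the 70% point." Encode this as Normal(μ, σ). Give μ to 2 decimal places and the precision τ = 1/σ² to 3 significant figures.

μ = 0.03, τ = 0.146

For Normal(μ,σ), the p-quantile is μ + z_p·σ. Here z_{0.14} = -1.08, z_{0.7} = 0.5244.
So -2.8 = μ − 1.08σ and 1.4 = μ + 0.5244σ.
Subtracting: σ = (1.4 − -2.8)/(0.5244 − (-1.08)) = 2.62.
Then μ = -2.8 − (-1.08)·2.62 = 0.03.
Precision τ = 1/σ² = 1/2.617² = 0.146.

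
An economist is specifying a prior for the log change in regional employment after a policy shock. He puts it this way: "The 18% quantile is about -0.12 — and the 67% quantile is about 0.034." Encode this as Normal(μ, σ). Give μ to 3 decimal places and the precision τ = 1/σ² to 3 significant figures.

The p-quantile of Normal(μ,σ) is μ + z_p·σ, with z_{0.18} = -0.9154 and z_{0.67} = 0.4399.
Eliminate σ: μ = (z₂·x₁ − z₁·x₂)/(z₂ − z₁) = (0.4399·-0.12 − (-0.9154)·0.034)/1.355 = -0.016.
Then σ = (x₂ − x₁)/(z₂ − z₁) = (0.034 − -0.12)/1.355 = 0.114.
Precision τ = 1/σ² = 1/0.1136² = 77.4.

μ = -0.016, τ = 77.4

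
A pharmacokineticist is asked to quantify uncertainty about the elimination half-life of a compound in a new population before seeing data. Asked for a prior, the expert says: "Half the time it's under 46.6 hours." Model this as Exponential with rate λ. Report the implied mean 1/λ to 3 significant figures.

Exponential median = ln 2 / λ, so λ = ln 2 / 46.6 = 0.0149.
Mean = 1/λ = 67.2 hours.

mean ≈ 67.2 hours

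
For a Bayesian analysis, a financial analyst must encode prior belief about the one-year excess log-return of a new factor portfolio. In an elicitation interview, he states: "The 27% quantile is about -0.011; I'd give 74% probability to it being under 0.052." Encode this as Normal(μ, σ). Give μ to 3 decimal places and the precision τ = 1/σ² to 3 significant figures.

μ = 0.020, τ = 398

The p-quantile of Normal(μ,σ) is μ + z_p·σ, with z_{0.27} = -0.6128 and z_{0.74} = 0.6433.
Eliminate σ: μ = (z₂·x₁ − z₁·x₂)/(z₂ − z₁) = (0.6433·-0.011 − (-0.6128)·0.052)/1.256 = 0.020.
Then σ = (x₂ − x₁)/(z₂ − z₁) = (0.052 − -0.011)/1.256 = 0.050.
Precision τ = 1/σ² = 1/0.05015² = 398.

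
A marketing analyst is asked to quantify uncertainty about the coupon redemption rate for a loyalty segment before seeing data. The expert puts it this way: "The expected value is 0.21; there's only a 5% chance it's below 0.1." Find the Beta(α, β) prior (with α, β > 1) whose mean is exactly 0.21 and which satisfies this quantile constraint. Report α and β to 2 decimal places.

α ≈ 6.09, β ≈ 22.93

With mean 0.21 fixed, write α = 0.21s, β = 0.79s where s = α+β.
Need P(θ < 0.1) = 0.05 under Beta(0.21s, 0.79s). Normal approximation: (q−m)/√(m(1−m)/s) ≈ z_{0.05} = -1.64, so s ≈ 0.21·0.79·(-1.64)²/(0.1−0.21)² = 37.1.
At s = 37.1: P(θ<0.1) ≈ 0.030. Adjusting to match 0.05 gives s ≈ 29.02.
So α = 0.21·29.02 ≈ 6.09, β = 0.79·29.02 ≈ 22.93.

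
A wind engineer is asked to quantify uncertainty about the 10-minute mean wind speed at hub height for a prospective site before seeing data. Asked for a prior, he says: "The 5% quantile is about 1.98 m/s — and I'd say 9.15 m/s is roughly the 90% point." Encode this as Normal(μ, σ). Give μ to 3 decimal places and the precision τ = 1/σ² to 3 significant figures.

For Normal(μ,σ), the p-quantile is μ + z_p·σ. Here z_{0.05} = -1.645, z_{0.9} = 1.282.
So 1.98 = μ − 1.645σ and 9.15 = μ + 1.282σ.
Subtracting: σ = (9.15 − 1.98)/(1.282 − (-1.645)) = 2.450.
Then μ = 1.98 − (-1.645)·2.450 = 6.010.
Precision τ = 1/σ² = 1/2.45² = 0.167.

μ = 6.010, τ = 0.167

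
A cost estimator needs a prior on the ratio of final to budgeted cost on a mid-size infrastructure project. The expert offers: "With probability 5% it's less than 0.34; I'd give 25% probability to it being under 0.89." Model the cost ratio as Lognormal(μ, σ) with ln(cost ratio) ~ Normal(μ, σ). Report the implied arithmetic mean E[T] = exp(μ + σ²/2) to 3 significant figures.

If T ~ Lognormal(μ,σ) then ln T ~ Normal(μ,σ), so the p-quantile of ln T is μ + z_p·σ.
ln(0.34) = -1.079 and ln(0.89) = -0.1165; z_{0.05} = -1.645, z_{0.25} = -0.6745.
σ = (-0.1165 − -1.079)/(-0.6745 − (-1.645)) = 0.992.
μ = -1.079 − (-1.645)·0.992 = 0.552.
E[T] = exp(μ + σ²/2) = exp(0.552 + 0.4917) = 2.84.

E[T] ≈ 2.84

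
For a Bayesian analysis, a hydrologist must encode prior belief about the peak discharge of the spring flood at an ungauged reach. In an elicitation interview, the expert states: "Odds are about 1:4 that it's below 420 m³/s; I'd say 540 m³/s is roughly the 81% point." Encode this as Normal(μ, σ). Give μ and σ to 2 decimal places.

μ = 478.73, σ = 69.79

The p-quantile of Normal(μ,σ) is μ + z_p·σ, with z_{0.2} = -0.8416 and z_{0.81} = 0.8779.
Eliminate σ: μ = (z₂·x₁ − z₁·x₂)/(z₂ − z₁) = (0.8779·420 − (-0.8416)·540)/1.72 = 478.73.
Then σ = (x₂ − x₁)/(z₂ − z₁) = (540 − 420)/1.72 = 69.79.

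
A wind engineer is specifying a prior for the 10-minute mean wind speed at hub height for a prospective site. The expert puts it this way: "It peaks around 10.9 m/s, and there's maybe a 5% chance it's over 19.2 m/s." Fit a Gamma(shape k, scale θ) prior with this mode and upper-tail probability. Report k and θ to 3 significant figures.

Gamma(k,θ) with k>1 has mode (k−1)θ, so θ = 10.9/(k−1).
Need P(X < 19.2) = 0.95 with θ tied to k this way. Start at k = 2, θ = 10.9: P(X<19.2) ≈ 0.526.
Too low — raise k to concentrate. Iterating converges to k ≈ 9.7.
Then θ = 10.9/(9.7−1) ≈ 1.25.

k ≈ 9.7, θ ≈ 1.25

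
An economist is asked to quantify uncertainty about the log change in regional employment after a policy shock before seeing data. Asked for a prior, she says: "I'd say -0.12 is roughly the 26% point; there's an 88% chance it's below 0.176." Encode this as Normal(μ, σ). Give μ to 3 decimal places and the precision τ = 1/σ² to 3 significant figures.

μ = -0.015, τ = 37.7

The p-quantile of Normal(μ,σ) is μ + z_p·σ, with z_{0.26} = -0.6433 and z_{0.88} = 1.175.
Eliminate σ: μ = (z₂·x₁ − z₁·x₂)/(z₂ − z₁) = (1.175·-0.12 − (-0.6433)·0.176)/1.818 = -0.015.
Then σ = (x₂ − x₁)/(z₂ − z₁) = (0.176 − -0.12)/1.818 = 0.163.
Precision τ = 1/σ² = 1/0.1628² = 37.7.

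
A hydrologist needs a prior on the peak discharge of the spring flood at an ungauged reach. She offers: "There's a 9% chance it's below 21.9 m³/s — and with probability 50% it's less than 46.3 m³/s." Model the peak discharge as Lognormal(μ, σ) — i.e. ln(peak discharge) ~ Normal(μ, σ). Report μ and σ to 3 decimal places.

If T ~ Lognormal(μ,σ) then ln T ~ Normal(μ,σ), so the p-quantile of ln T is μ + z_p·σ.
ln(21.9) = 3.086 and ln(46.3) = 3.835; z_{0.09} = -1.341, z_{0.5} = 0.
σ = (3.835 − 3.086)/(0 − (-1.341)) = 0.558.
μ = 3.086 − (-1.341)·0.558 = 3.835.

μ ≈ 3.835, σ ≈ 0.558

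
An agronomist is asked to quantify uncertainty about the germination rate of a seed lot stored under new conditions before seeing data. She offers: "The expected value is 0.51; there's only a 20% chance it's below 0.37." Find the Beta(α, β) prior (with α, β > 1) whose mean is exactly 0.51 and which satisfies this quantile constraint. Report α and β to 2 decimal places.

α ≈ 4.66, β ≈ 4.47

With mean 0.51 fixed, write α = 0.51s, β = 0.49s where s = α+β.
Need P(θ < 0.37) = 0.2 under Beta(0.51s, 0.49s). Normal approximation: (q−m)/√(m(1−m)/s) ≈ z_{0.2} = -0.842, so s ≈ 0.51·0.49·(-0.842)²/(0.37−0.51)² = 9.0.
At s = 9.0: P(θ<0.37) ≈ 0.201. Adjusting to match 0.2 gives s ≈ 9.13.
So α = 0.51·9.13 ≈ 4.66, β = 0.49·9.13 ≈ 4.47.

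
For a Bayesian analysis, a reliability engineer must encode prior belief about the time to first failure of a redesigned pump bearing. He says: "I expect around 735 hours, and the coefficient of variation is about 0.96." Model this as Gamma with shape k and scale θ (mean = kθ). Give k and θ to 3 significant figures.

k ≈ 1.09, θ ≈ 677

For Gamma(k, scale θ): mean = kθ, variance = kθ², so CV = 1/√k.
CV = 0.96, hence k = 1/CV² = 1.09.
Then θ = mean/k = 735/1.09 = 677.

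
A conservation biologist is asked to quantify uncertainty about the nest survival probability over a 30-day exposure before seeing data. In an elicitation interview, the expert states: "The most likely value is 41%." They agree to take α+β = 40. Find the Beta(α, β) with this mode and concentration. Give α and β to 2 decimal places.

For α,β > 1 the Beta mode is (α−1)/(α+β−2). With α+β = 40, the mode is (α−1)/38.
Set (α−1)/38 = 0.41 → α = 1 + 0.41·38 = 16.58.
β = 40 − α = 23.42.

α = 16.58, β = 23.42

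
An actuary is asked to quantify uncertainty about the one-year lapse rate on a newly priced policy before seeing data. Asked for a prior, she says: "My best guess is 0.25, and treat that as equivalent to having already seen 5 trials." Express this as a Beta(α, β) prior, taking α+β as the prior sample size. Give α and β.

α = 1.25, β = 3.75

Under the effective-sample-size interpretation, Beta(α, β) has prior mean α/(α+β) and prior sample size α+β.
So α+β = 5 and α/(α+β) = 0.25, giving α = 0.25·5 = 1.25 and β = 5 − 1.25 = 3.75.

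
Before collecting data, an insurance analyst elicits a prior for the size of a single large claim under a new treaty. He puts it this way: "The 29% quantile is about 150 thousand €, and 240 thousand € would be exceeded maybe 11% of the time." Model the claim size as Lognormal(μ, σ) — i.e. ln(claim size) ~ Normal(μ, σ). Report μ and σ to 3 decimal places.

If T ~ Lognormal(μ,σ) then ln T ~ Normal(μ,σ), so the p-quantile of ln T is μ + z_p·σ.
ln(150) = 5.011 and ln(240) = 5.481; z_{0.29} = -0.5534, z_{0.89} = 1.227.
σ = (5.481 − 5.011)/(1.227 − (-0.5534)) = 0.264.
μ = 5.011 − (-0.5534)·0.264 = 5.157.

μ ≈ 5.157, σ ≈ 0.264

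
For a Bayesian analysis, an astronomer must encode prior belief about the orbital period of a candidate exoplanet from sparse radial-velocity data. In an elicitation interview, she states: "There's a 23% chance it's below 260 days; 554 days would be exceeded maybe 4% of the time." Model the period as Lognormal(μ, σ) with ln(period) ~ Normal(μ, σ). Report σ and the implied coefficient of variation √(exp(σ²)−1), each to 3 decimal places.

σ ≈ 0.304, CV ≈ 0.311

If T ~ Lognormal(μ,σ) then ln T ~ Normal(μ,σ), so the p-quantile of ln T is μ + z_p·σ.
ln(260) = 5.561 and ln(554) = 6.317; z_{0.23} = -0.7388, z_{0.96} = 1.751.
σ = (6.317 − 5.561)/(1.751 − (-0.7388)) = 0.304.
μ = 5.561 − (-0.7388)·0.304 = 5.785.
CV = √(exp(σ²)−1) = √(exp(0.0923)−1) = 0.311.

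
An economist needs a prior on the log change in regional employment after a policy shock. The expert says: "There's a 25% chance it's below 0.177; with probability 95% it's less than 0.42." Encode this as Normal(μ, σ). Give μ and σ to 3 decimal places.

The p-quantile of Normal(μ,σ) is μ + z_p·σ, with z_{0.25} = -0.6745 and z_{0.95} = 1.645.
Eliminate σ: μ = (z₂·x₁ − z₁·x₂)/(z₂ − z₁) = (1.645·0.177 − (-0.6745)·0.42)/2.319 = 0.248.
Then σ = (x₂ − x₁)/(z₂ − z₁) = (0.42 − 0.177)/2.319 = 0.105.

μ = 0.248, σ = 0.105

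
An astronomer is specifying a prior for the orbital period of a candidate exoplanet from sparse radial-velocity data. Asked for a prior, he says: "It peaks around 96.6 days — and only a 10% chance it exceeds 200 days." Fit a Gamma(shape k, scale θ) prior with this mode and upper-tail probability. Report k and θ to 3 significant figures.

Gamma(k,θ) with k>1 has mode (k−1)θ, so θ = 96.6/(k−1).
Need P(X < 200) = 0.9 with θ tied to k this way. Start at k = 2, θ = 96.6: P(X<200) ≈ 0.613.
Too low — raise k to concentrate. Iterating converges to k ≈ 4.63.
Then θ = 96.6/(4.63−1) ≈ 26.6.

k ≈ 4.63, θ ≈ 26.6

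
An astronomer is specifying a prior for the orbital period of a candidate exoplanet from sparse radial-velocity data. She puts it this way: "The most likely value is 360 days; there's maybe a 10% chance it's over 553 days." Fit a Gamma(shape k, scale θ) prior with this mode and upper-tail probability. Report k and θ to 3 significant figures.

k ≈ 11.1, θ ≈ 35.5

Gamma(k,θ) with k>1 has mode (k−1)θ, so θ = 360/(k−1).
Need P(X < 553) = 0.9 with θ tied to k this way. Start at k = 2, θ = 360: P(X<553) ≈ 0.454.
Too low — raise k to concentrate. Iterating converges to k ≈ 11.1.
Then θ = 360/(11.1−1) ≈ 35.5.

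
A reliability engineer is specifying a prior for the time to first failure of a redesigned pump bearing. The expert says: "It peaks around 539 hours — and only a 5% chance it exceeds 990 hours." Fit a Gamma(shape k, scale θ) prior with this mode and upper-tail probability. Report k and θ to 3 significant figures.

k ≈ 8.53, θ ≈ 71.6

Gamma(k,θ) with k>1 has mode (k−1)θ, so θ = 539/(k−1).
Need P(X < 990) = 0.95 with θ tied to k this way. Start at k = 2, θ = 539: P(X<990) ≈ 0.548.
Too low — raise k to concentrate. Iterating converges to k ≈ 8.53.
Then θ = 539/(8.53−1) ≈ 71.6.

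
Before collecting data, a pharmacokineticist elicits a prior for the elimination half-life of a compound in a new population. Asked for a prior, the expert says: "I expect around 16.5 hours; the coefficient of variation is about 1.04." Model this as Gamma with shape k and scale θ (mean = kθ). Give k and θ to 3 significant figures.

k ≈ 0.925, θ ≈ 17.8

For Gamma(k, scale θ): mean = kθ, variance = kθ², so CV = 1/√k.
CV = 1.04, hence k = 1/CV² = 0.925.
Then θ = mean/k = 16.5/0.925 = 17.8.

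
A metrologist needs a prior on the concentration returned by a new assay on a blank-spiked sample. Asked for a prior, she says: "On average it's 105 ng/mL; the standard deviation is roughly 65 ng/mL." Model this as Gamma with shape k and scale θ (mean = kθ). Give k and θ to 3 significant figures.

For Gamma(k, scale θ): mean = kθ, variance = kθ², so CV = 1/√k.
CV = SD/mean = 65/105 = 0.619, hence k = 1/CV² = 2.61.
Then θ = mean/k = 105/2.61 = 40.2.

k ≈ 2.61, θ ≈ 40.2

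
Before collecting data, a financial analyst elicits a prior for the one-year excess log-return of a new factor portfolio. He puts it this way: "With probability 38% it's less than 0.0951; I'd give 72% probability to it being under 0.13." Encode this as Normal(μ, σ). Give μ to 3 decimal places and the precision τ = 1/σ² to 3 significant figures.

μ = 0.107, τ = 648

The p-quantile of Normal(μ,σ) is μ + z_p·σ, with z_{0.38} = -0.3055 and z_{0.72} = 0.5828.
Eliminate σ: μ = (z₂·x₁ − z₁·x₂)/(z₂ − z₁) = (0.5828·0.0951 − (-0.3055)·0.13)/0.8883 = 0.107.
Then σ = (x₂ − x₁)/(z₂ − z₁) = (0.13 − 0.0951)/0.8883 = 0.039.
Precision τ = 1/σ² = 1/0.03929² = 648.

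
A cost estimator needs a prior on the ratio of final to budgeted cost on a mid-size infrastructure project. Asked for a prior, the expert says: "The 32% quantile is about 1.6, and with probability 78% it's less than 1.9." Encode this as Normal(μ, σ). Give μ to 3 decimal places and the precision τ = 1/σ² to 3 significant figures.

μ = 1.713, τ = 17.1

For Normal(μ,σ), the p-quantile is μ + z_p·σ. Here z_{0.32} = -0.4677, z_{0.78} = 0.7722.
So 1.6 = μ − 0.4677σ and 1.9 = μ + 0.7722σ.
Subtracting: σ = (1.9 − 1.6)/(0.7722 − (-0.4677)) = 0.242.
Then μ = 1.6 − (-0.4677)·0.242 = 1.713.
Precision τ = 1/σ² = 1/0.242² = 17.1.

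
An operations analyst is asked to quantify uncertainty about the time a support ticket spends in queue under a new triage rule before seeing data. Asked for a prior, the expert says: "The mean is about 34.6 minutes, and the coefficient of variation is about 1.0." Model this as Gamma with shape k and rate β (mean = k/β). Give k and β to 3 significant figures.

k ≈ 1, β ≈ 0.0289

For Gamma(k, rate β): mean = k/β, variance = k/β², so CV = 1/√k.
CV = 1.0, hence k = 1/CV² = 1.
Then β = k/mean = 1/34.6 = 0.0289.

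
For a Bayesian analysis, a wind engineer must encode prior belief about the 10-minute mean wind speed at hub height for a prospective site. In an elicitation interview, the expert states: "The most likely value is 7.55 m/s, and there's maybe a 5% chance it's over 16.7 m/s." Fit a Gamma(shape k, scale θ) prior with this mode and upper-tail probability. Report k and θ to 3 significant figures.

k ≈ 5.36, θ ≈ 1.73

Gamma(k,θ) with k>1 has mode (k−1)θ, so θ = 7.55/(k−1).
Need P(X < 16.7) = 0.95 with θ tied to k this way. Start at k = 2, θ = 7.55: P(X<16.7) ≈ 0.648.
Too low — raise k to concentrate. Iterating converges to k ≈ 5.36.
Then θ = 7.55/(5.36−1) ≈ 1.73.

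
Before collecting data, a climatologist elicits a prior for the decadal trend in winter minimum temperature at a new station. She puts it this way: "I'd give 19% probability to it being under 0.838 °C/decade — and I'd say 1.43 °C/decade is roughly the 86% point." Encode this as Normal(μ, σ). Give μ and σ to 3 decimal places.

The p-quantile of Normal(μ,σ) is μ + z_p·σ, with z_{0.19} = -0.8779 and z_{0.86} = 1.08.
Eliminate σ: μ = (z₂·x₁ − z₁·x₂)/(z₂ − z₁) = (1.08·0.838 − (-0.8779)·1.43)/1.958 = 1.103.
Then σ = (x₂ − x₁)/(z₂ − z₁) = (1.43 − 0.838)/1.958 = 0.302.

μ = 1.103, σ = 0.302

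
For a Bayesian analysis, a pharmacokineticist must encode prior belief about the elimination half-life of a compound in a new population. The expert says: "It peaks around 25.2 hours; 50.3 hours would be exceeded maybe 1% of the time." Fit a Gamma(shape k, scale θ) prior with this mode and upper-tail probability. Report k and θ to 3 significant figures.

k ≈ 11.3, θ ≈ 2.45

Gamma(k,θ) with k>1 has mode (k−1)θ, so θ = 25.2/(k−1).
Need P(X < 50.3) = 0.99 with θ tied to k this way. Start at k = 2, θ = 25.2: P(X<50.3) ≈ 0.593.
Too low — raise k to concentrate. Iterating converges to k ≈ 11.3.
Then θ = 25.2/(11.3−1) ≈ 2.45.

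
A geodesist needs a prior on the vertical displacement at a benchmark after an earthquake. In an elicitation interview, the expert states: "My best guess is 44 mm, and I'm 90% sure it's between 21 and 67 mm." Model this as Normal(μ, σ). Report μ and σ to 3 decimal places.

A symmetric 90% interval runs μ ± z·σ with z = 1.645.
Half-width = 23, so σ = 23/1.645 = 13.983.
μ is the stated best guess, 44.000.

μ = 44.000, σ = 13.983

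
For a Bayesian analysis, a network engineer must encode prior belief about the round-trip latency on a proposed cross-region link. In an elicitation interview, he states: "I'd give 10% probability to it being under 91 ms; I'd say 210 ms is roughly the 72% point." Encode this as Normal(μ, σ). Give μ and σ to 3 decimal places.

The p-quantile of Normal(μ,σ) is μ + z_p·σ, with z_{0.1} = -1.282 and z_{0.72} = 0.5828.
Eliminate σ: μ = (z₂·x₁ − z₁·x₂)/(z₂ − z₁) = (0.5828·91 − (-1.282)·210)/1.864 = 172.799.
Then σ = (x₂ − x₁)/(z₂ − z₁) = (210 − 91)/1.864 = 63.828.

μ = 172.799, σ = 63.828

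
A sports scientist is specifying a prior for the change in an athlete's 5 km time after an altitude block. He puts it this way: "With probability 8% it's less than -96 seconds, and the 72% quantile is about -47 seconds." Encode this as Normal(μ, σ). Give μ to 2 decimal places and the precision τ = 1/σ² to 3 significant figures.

For Normal(μ,σ), the p-quantile is μ + z_p·σ. Here z_{0.08} = -1.405, z_{0.72} = 0.5828.
So -96 = μ − 1.405σ and -47 = μ + 0.5828σ.
Subtracting: σ = (-47 − -96)/(0.5828 − (-1.405)) = 24.65.
Then μ = -96 − (-1.405)·24.65 = -61.37.
Precision τ = 1/σ² = 1/24.65² = 0.00165.

μ = -61.37, τ = 0.00165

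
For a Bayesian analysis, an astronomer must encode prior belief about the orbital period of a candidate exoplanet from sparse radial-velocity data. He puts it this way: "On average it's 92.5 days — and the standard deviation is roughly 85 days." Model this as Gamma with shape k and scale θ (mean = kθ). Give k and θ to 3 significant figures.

k ≈ 1.18, θ ≈ 78.1

For Gamma(k, scale θ): mean = kθ, variance = kθ², so CV = 1/√k.
CV = SD/mean = 85/92.5 = 0.9189, hence k = 1/CV² = 1.18.
Then θ = mean/k = 92.5/1.18 = 78.1.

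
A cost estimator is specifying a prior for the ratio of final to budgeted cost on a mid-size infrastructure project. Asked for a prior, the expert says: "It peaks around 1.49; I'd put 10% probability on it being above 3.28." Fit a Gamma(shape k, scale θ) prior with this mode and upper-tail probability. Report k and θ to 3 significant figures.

k ≈ 4.09, θ ≈ 0.482

Gamma(k,θ) with k>1 has mode (k−1)θ, so θ = 1.49/(k−1).
Need P(X < 3.28) = 0.9 with θ tied to k this way. Start at k = 2, θ = 1.49: P(X<3.28) ≈ 0.646.
Too low — raise k to concentrate. Iterating converges to k ≈ 4.09.
Then θ = 1.49/(4.09−1) ≈ 0.482.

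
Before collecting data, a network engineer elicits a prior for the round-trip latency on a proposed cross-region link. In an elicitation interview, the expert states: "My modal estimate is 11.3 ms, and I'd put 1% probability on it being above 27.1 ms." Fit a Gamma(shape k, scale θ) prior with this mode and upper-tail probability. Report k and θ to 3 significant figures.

Gamma(k,θ) with k>1 has mode (k−1)θ, so θ = 11.3/(k−1).
Need P(X < 27.1) = 0.99 with θ tied to k this way. Start at k = 2, θ = 11.3: P(X<27.1) ≈ 0.691.
Too low — raise k to concentrate. Iterating converges to k ≈ 7.19.
Then θ = 11.3/(7.19−1) ≈ 1.83.

k ≈ 7.19, θ ≈ 1.83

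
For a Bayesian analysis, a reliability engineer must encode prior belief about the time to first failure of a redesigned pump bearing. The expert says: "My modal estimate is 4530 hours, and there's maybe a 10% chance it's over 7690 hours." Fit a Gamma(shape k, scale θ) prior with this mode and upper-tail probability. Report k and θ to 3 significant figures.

Gamma(k,θ) with k>1 has mode (k−1)θ, so θ = 4530/(k−1).
Need P(X < 7690) = 0.9 with θ tied to k this way. Start at k = 2, θ = 4530: P(X<7690) ≈ 0.506.
Too low — raise k to concentrate. Iterating converges to k ≈ 7.76.
Then θ = 4530/(7.76−1) ≈ 670.

k ≈ 7.76, θ ≈ 670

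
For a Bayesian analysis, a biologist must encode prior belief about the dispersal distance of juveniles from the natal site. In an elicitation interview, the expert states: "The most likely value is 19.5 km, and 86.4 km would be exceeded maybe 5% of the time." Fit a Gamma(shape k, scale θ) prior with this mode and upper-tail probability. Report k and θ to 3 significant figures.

Gamma(k,θ) with k>1 has mode (k−1)θ, so θ = 19.5/(k−1).
Need P(X < 86.4) = 0.95 with θ tied to k this way. Start at k = 2, θ = 19.5: P(X<86.4) ≈ 0.935.
Too low — raise k to concentrate. Iterating converges to k ≈ 2.11.
Then θ = 19.5/(2.11−1) ≈ 17.6.

k ≈ 2.11, θ ≈ 17.6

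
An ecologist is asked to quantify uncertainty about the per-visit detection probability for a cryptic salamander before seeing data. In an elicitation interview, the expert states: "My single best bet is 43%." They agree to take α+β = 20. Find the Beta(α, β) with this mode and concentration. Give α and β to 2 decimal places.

For α,β > 1 the Beta mode is (α−1)/(α+β−2). With α+β = 20, the mode is (α−1)/18.
Set (α−1)/18 = 0.43 → α = 1 + 0.43·18 = 8.74.
β = 20 − α = 11.26.

α = 8.74, β = 11.26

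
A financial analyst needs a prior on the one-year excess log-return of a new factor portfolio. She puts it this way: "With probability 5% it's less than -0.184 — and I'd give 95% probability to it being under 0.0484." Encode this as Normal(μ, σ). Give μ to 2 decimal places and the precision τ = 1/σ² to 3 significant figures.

μ = -0.07, τ = 200

The p-quantile of Normal(μ,σ) is μ + z_p·σ, with z_{0.05} = -1.645 and z_{0.95} = 1.645.
Eliminate σ: μ = (z₂·x₁ − z₁·x₂)/(z₂ − z₁) = (1.645·-0.184 − (-1.645)·0.0484)/3.29 = -0.07.
Then σ = (x₂ − x₁)/(z₂ − z₁) = (0.0484 − -0.184)/3.29 = 0.07.
Precision τ = 1/σ² = 1/0.07064² = 200.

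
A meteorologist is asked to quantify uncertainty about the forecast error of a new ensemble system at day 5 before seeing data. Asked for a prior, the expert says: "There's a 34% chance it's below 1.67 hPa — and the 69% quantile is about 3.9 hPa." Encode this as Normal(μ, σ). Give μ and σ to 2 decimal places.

μ = 2.68, σ = 2.46

The p-quantile of Normal(μ,σ) is μ + z_p·σ, with z_{0.34} = -0.4125 and z_{0.69} = 0.4959.
Eliminate σ: μ = (z₂·x₁ − z₁·x₂)/(z₂ − z₁) = (0.4959·1.67 − (-0.4125)·3.9)/0.9083 = 2.68.
Then σ = (x₂ − x₁)/(z₂ − z₁) = (3.9 − 1.67)/0.9083 = 2.46.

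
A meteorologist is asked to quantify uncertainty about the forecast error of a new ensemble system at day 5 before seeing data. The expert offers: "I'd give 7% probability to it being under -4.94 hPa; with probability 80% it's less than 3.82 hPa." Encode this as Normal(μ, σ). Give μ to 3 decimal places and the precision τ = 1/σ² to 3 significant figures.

μ = 0.639, τ = 0.07

The p-quantile of Normal(μ,σ) is μ + z_p·σ, with z_{0.07} = -1.476 and z_{0.8} = 0.8416.
Eliminate σ: μ = (z₂·x₁ − z₁·x₂)/(z₂ − z₁) = (0.8416·-4.94 − (-1.476)·3.82)/2.317 = 0.639.
Then σ = (x₂ − x₁)/(z₂ − z₁) = (3.82 − -4.94)/2.317 = 3.780.
Precision τ = 1/σ² = 1/3.78² = 0.07.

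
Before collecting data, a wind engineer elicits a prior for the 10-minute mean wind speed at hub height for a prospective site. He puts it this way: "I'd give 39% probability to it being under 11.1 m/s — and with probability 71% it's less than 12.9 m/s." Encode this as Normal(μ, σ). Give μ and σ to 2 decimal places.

μ = 11.70, σ = 2.16

The p-quantile of Normal(μ,σ) is μ + z_p·σ, with z_{0.39} = -0.2793 and z_{0.71} = 0.5534.
Eliminate σ: μ = (z₂·x₁ − z₁·x₂)/(z₂ − z₁) = (0.5534·11.1 − (-0.2793)·12.9)/0.8327 = 11.70.
Then σ = (x₂ − x₁)/(z₂ − z₁) = (12.9 − 11.1)/0.8327 = 2.16.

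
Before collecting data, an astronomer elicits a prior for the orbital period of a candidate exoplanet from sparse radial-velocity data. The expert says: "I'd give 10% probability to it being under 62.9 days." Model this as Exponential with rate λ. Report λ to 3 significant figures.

λ ≈ 0.00168

P(T < 62.9) = 1 − e^(−λ·62.9) = 0.1, so λ = −ln(1−0.1)/62.9 = −ln(0.9)/62.9 = 0.00168.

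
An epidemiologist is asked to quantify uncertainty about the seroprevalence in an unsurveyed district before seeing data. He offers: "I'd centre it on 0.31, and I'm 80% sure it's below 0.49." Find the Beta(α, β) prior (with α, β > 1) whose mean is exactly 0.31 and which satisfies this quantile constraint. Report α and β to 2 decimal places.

α ≈ 1.31, β ≈ 2.92

With mean 0.31 fixed, write α = 0.31s, β = 0.69s where s = α+β.
Need P(θ < 0.49) = 0.8 under Beta(0.31s, 0.69s). Normal approximation: (q−m)/√(m(1−m)/s) ≈ z_{0.8} = 0.842, so s ≈ 0.31·0.69·(0.842)²/(0.49−0.31)² = 4.7.
At s = 4.7: P(θ<0.49) ≈ 0.809. Adjusting to match 0.8 gives s ≈ 4.23.
So α = 0.31·4.23 ≈ 1.31, β = 0.69·4.23 ≈ 2.92.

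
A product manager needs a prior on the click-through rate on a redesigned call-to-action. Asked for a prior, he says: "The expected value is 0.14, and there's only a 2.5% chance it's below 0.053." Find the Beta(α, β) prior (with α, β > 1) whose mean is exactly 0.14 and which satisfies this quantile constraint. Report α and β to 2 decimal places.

With mean 0.14 fixed, write α = 0.14s, β = 0.86s where s = α+β.
Need P(θ < 0.053) = 0.025 under Beta(0.14s, 0.86s). Normal approximation: (q−m)/√(m(1−m)/s) ≈ z_{0.025} = -1.96, so s ≈ 0.14·0.86·(-1.96)²/(0.053−0.14)² = 61.1.
At s = 61.1: P(θ<0.053) ≈ 0.007. Adjusting to match 0.025 gives s ≈ 40.96.
So α = 0.14·40.96 ≈ 5.73, β = 0.86·40.96 ≈ 35.23.

α ≈ 5.73, β ≈ 35.23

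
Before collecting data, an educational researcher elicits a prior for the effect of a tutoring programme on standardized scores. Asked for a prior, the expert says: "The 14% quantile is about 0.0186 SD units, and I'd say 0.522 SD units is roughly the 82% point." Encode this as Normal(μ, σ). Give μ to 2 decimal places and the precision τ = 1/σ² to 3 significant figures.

For Normal(μ,σ), the p-quantile is μ + z_p·σ. Here z_{0.14} = -1.08, z_{0.82} = 0.9154.
So 0.0186 = μ − 1.08σ and 0.522 = μ + 0.9154σ.
Subtracting: σ = (0.522 − 0.0186)/(0.9154 − (-1.08)) = 0.25.
Then μ = 0.0186 − (-1.08)·0.25 = 0.29.
Precision τ = 1/σ² = 1/0.2522² = 15.7.

μ = 0.29, τ = 15.7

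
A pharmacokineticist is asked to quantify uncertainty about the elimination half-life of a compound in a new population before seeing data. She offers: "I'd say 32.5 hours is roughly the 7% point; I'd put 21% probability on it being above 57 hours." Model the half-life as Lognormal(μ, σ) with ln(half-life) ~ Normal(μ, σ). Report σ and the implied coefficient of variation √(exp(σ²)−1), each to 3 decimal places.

σ ≈ 0.246, CV ≈ 0.250

If T ~ Lognormal(μ,σ) then ln T ~ Normal(μ,σ), so the p-quantile of ln T is μ + z_p·σ.
ln(32.5) = 3.481 and ln(57) = 4.043; z_{0.07} = -1.476, z_{0.79} = 0.8064.
σ = (4.043 − 3.481)/(0.8064 − (-1.476)) = 0.246.
μ = 3.481 − (-1.476)·0.246 = 3.845.
CV = √(exp(σ²)−1) = √(exp(0.0606)−1) = 0.250.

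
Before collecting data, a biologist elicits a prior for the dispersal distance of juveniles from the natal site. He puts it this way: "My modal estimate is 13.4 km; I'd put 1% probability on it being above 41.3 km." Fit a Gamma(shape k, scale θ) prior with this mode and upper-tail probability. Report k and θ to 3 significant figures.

k ≈ 4.53, θ ≈ 3.8

Gamma(k,θ) with k>1 has mode (k−1)θ, so θ = 13.4/(k−1).
Need P(X < 41.3) = 0.99 with θ tied to k this way. Start at k = 2, θ = 13.4: P(X<41.3) ≈ 0.813.
Too low — raise k to concentrate. Iterating converges to k ≈ 4.53.
Then θ = 13.4/(4.53−1) ≈ 3.8.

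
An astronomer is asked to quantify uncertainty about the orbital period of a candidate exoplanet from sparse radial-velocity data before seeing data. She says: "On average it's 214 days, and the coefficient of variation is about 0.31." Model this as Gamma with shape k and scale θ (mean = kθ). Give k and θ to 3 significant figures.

For Gamma(k, scale θ): mean = kθ, variance = kθ², so CV = 1/√k.
CV = 0.31, hence k = 1/CV² = 10.4.
Then θ = mean/k = 214/10.4 = 20.6.

k ≈ 10.4, θ ≈ 20.6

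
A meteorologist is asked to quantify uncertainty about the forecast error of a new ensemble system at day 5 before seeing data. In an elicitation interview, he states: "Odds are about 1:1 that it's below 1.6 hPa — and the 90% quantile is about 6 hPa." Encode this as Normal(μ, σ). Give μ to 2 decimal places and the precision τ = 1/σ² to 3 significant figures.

For Normal(μ,σ), the p-quantile is μ + z_p·σ. Here z_{0.5} = 0, z_{0.9} = 1.282.
So 1.6 = μ + 0σ and 6 = μ + 1.282σ.
Subtracting: σ = (6 − 1.6)/(1.282 − (0)) = 3.43.
Then μ = 1.6 − (0)·3.43 = 1.60.
Precision τ = 1/σ² = 1/3.433² = 0.0848.

μ = 1.60, τ = 0.0848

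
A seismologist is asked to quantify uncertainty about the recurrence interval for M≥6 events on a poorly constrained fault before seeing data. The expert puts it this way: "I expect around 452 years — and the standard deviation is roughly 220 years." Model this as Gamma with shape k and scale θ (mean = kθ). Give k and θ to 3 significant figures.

k ≈ 4.22, θ ≈ 107

For Gamma(k, scale θ): mean = kθ, variance = kθ², so CV = 1/√k.
CV = SD/mean = 220/452 = 0.4867, hence k = 1/CV² = 4.22.
Then θ = mean/k = 452/4.22 = 107.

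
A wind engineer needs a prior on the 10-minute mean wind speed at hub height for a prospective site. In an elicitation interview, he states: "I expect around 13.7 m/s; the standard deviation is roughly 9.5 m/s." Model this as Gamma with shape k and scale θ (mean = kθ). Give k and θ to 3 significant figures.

k ≈ 2.08, θ ≈ 6.59

For Gamma(k, scale θ): mean = kθ, variance = kθ², so CV = 1/√k.
CV = SD/mean = 9.5/13.7 = 0.6934, hence k = 1/CV² = 2.08.
Then θ = mean/k = 13.7/2.08 = 6.59.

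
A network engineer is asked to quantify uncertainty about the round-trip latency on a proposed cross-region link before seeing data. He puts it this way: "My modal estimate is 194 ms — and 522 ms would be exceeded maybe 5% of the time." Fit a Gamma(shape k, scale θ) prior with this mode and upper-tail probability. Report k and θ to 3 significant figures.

Gamma(k,θ) with k>1 has mode (k−1)θ, so θ = 194/(k−1).
Need P(X < 522) = 0.95 with θ tied to k this way. Start at k = 2, θ = 194: P(X<522) ≈ 0.750.
Too low — raise k to concentrate. Iterating converges to k ≈ 3.75.
Then θ = 194/(3.75−1) ≈ 70.6.

k ≈ 3.75, θ ≈ 70.6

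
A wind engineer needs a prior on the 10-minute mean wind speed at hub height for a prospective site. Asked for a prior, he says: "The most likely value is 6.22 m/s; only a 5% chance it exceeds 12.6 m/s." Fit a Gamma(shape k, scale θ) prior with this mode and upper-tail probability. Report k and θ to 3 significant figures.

k ≈ 6.56, θ ≈ 1.12

Gamma(k,θ) with k>1 has mode (k−1)θ, so θ = 6.22/(k−1).
Need P(X < 12.6) = 0.95 with θ tied to k this way. Start at k = 2, θ = 6.22: P(X<12.6) ≈ 0.601.
Too low — raise k to concentrate. Iterating converges to k ≈ 6.56.
Then θ = 6.22/(6.56−1) ≈ 1.12.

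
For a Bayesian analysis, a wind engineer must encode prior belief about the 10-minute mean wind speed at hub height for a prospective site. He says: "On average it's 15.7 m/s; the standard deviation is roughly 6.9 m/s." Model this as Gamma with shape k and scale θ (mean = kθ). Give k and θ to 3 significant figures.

k ≈ 5.18, θ ≈ 3.03

For Gamma(k, scale θ): mean = kθ, variance = kθ², so CV = 1/√k.
CV = SD/mean = 6.9/15.7 = 0.4395, hence k = 1/CV² = 5.18.
Then θ = mean/k = 15.7/5.18 = 3.03.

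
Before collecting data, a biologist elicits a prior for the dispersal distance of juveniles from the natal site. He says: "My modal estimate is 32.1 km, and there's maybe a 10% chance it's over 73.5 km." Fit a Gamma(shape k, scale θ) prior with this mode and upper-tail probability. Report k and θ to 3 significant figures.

k ≈ 3.8, θ ≈ 11.5

Gamma(k,θ) with k>1 has mode (k−1)θ, so θ = 32.1/(k−1).
Need P(X < 73.5) = 0.9 with θ tied to k this way. Start at k = 2, θ = 32.1: P(X<73.5) ≈ 0.667.
Too low — raise k to concentrate. Iterating converges to k ≈ 3.8.
Then θ = 32.1/(3.8−1) ≈ 11.5.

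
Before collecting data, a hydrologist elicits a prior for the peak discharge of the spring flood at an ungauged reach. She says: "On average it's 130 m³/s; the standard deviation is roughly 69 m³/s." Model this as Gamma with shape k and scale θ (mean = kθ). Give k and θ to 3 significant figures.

For Gamma(k, scale θ): mean = kθ, variance = kθ², so CV = 1/√k.
CV = SD/mean = 69/130 = 0.5308, hence k = 1/CV² = 3.55.
Then θ = mean/k = 130/3.55 = 36.6.

k ≈ 3.55, θ ≈ 36.6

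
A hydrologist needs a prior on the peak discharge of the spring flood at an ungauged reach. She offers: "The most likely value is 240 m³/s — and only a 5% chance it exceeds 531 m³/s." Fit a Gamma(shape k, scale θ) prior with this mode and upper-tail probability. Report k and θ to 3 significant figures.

Gamma(k,θ) with k>1 has mode (k−1)θ, so θ = 240/(k−1).
Need P(X < 531) = 0.95 with θ tied to k this way. Start at k = 2, θ = 240: P(X<531) ≈ 0.648.
Too low — raise k to concentrate. Iterating converges to k ≈ 5.36.
Then θ = 240/(5.36−1) ≈ 55.

k ≈ 5.36, θ ≈ 55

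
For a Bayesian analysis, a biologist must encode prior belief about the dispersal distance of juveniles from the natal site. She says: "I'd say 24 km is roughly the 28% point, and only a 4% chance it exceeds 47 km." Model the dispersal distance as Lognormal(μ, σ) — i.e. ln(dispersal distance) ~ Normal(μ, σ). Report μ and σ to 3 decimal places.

μ ≈ 3.346, σ ≈ 0.288

If T ~ Lognormal(μ,σ) then ln T ~ Normal(μ,σ), so the p-quantile of ln T is μ + z_p·σ.
ln(24) = 3.178 and ln(47) = 3.85; z_{0.28} = -0.5828, z_{0.96} = 1.751.
σ = (3.85 − 3.178)/(1.751 − (-0.5828)) = 0.288.
μ = 3.178 − (-0.5828)·0.288 = 3.346.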